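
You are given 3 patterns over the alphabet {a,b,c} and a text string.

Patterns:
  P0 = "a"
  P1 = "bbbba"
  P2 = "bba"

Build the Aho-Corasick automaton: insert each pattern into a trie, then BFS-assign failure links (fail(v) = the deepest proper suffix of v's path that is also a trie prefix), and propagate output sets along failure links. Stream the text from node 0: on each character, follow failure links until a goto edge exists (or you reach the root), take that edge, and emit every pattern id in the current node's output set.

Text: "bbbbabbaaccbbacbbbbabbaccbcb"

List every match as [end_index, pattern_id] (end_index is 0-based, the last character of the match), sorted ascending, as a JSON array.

Build automaton:
Trie (insert patterns):
  n0 'ε': a→1 b→2
  n1 'a': ·  [P0 ends]
  n2 'b': b→3
  n3 'bb': a→7 b→4
  n4 'bbb': b→5
  n5 'bbbb': a→6
  n6 'bbbba': ·  [P1 ends]
  n7 'bba': ·  [P2 ends]

Failure links (BFS by depth):
  n1('a'): parent n0 fail=0; on 'a' 0 → fail=0;  out {0}∪∅={0}
  n2('b'): parent n0 fail=0; on 'b' 0 → fail=0;  out ∅∪∅=∅
  n3('bb'): parent n2 fail=0; on 'b' 0 → fail=2;  out ∅∪∅=∅
  n4('bbb'): parent n3 fail=2; on 'b' 2 → fail=3;  out ∅∪∅=∅
  n7('bba'): parent n3 fail=2; on 'a' 2→0 → fail=1;  out {2}∪{0}={0,2}
  n5('bbbb'): parent n4 fail=3; on 'b' 3 → fail=4;  out ∅∪∅=∅
  n6('bbbba'): parent n5 fail=4; on 'a' 4→3 → fail=7;  out {1}∪{0,2}={0,1,2}

Scan:
[0] read 'b'  n0⇒n2
[1] read 'b'  n2⇒n3
[2] read 'b'  n3⇒n4
[3] read 'b'  n4⇒n5
[4] read 'a'  n5⇒n6  → match P0@[4:4],P1@[0:4],P2@[2:4]
[5] read 'b'  n6⇒n2 ·f
[6] read 'b'  n2⇒n3
[7] read 'a'  n3⇒n7  → match P0@[7:7],P2@[5:7]
[8] read 'a'  n7⇒n1 ·f  → match P0@[8:8]
[9] read 'c'  n1⇒n0 ·f
[10] read 'c'  n0⇒n0
[11] read 'b'  n0⇒n2
[12] read 'b'  n2⇒n3
[13] read 'a'  n3⇒n7  → match P0@[13:13],P2@[11:13]
[14] read 'c'  n7⇒n0 ·f
[15] read 'b'  n0⇒n2
[16] read 'b'  n2⇒n3
[17] read 'b'  n3⇒n4
[18] read 'b'  n4⇒n5
[19] read 'a'  n5⇒n6  → match P0@[19:19],P1@[15:19],P2@[17:19]
[20] read 'b'  n6⇒n2 ·f
[21] read 'b'  n2⇒n3
[22] read 'a'  n3⇒n7  → match P0@[22:22],P2@[20:22]
[23] read 'c'  n7⇒n0 ·f
[24] read 'c'  n0⇒n0
[25] read 'b'  n0⇒n2
[26] read 'c'  n2⇒n0 ·f
[27] read 'b'  n0⇒n2

Matches: [[4,0],[4,1],[4,2],[7,0],[7,2],[8,0],[13,0],[13,2],[19,0],[19,1],[19,2],[22,0],[22,2]]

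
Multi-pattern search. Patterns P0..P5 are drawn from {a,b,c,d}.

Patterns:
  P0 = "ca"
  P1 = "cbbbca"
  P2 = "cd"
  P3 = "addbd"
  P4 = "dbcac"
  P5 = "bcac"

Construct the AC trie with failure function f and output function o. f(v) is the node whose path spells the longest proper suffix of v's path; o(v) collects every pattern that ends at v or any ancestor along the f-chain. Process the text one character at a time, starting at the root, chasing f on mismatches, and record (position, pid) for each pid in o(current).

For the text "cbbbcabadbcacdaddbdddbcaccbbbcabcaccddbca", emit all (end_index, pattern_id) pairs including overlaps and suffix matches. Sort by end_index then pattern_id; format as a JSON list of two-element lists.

Build automaton:
Trie nodes:
  n0 'ε': a→9 b→19 c→1 d→14
  n1 'c': a→2 b→3 d→8
  n2 'ca': ·  [P0 ends]
  n3 'cb': b→4
  n4 'cbb': b→5
  n5 'cbbb': c→6
  n6 'cbbbc': a→7
  n7 'cbbbca': ·  [P1 ends]
  n8 'cd': ·  [P2 ends]
  n9 'a': d→10
  n10 'ad': d→11
  n11 'add': b→12
  n12 'addb': d→13
  n13 'addbd': ·  [P3 ends]
  n14 'd': b→15
  n15 'db': c→16
  n16 'dbc': a→17
  n17 'dbca': c→18
  n18 'dbcac': ·  [P4 ends]
  n19 'b': c→20
  n20 'bc': a→21
  n21 'bca': c→22
  n22 'bcac': ·  [P5 ends]

Failure links (BFS by depth):
  n1('c'): parent n0 fail=0; on 'c' 0 → fail=0;  out ∅∪∅=∅
  n9('a'): parent n0 fail=0; on 'a' 0 → fail=0;  out ∅∪∅=∅
  n14('d'): parent n0 fail=0; on 'd' 0 → fail=0;  out ∅∪∅=∅
  n19('b'): parent n0 fail=0; on 'b' 0 → fail=0;  out ∅∪∅=∅
  n2('ca'): parent n1 fail=0; on 'a' 0 → fail=9;  out {0}∪∅={0}
  n3('cb'): parent n1 fail=0; on 'b' 0 → fail=19;  out ∅∪∅=∅
  n8('cd'): parent n1 fail=0; on 'd' 0 → fail=14;  out {2}∪∅={2}
  n10('ad'): parent n9 fail=0; on 'd' 0 → fail=14;  out ∅∪∅=∅
  n15('db'): parent n14 fail=0; on 'b' 0 → fail=19;  out ∅∪∅=∅
  n20('bc'): parent n19 fail=0; on 'c' 0 → fail=1;  out ∅∪∅=∅
  n4('cbb'): parent n3 fail=19; on 'b' 19→0 → fail=19;  out ∅∪∅=∅
  n11('add'): parent n10 fail=14; on 'd' 14→0 → fail=14;  out ∅∪∅=∅
  n16('dbc'): parent n15 fail=19; on 'c' 19 → fail=20;  out ∅∪∅=∅
  n21('bca'): parent n20 fail=1; on 'a' 1 → fail=2;  out ∅∪{0}={0}
  n5('cbbb'): parent n4 fail=19; on 'b' 19→0 → fail=19;  out ∅∪∅=∅
  n12('addb'): parent n11 fail=14; on 'b' 14 → fail=15;  out ∅∪∅=∅
  n17('dbca'): parent n16 fail=20; on 'a' 20 → fail=21;  out ∅∪{0}={0}
  n22('bcac'): parent n21 fail=2; on 'c' 2→9→0 → fail=1;  out {5}∪∅={5}
  n6('cbbbc'): parent n5 fail=19; on 'c' 19 → fail=20;  out ∅∪∅=∅
  n13('addbd'): parent n12 fail=15; on 'd' 15→19→0 → fail=14;  out {3}∪∅={3}
  n18('dbcac'): parent n17 fail=21; on 'c' 21 → fail=22;  out {4}∪{5}={4,5}
  n7('cbbbca'): parent n6 fail=20; on 'a' 20 → fail=21;  out {1}∪{0}={0,1}

Run:
pos 0 'c': at 1
pos 1 'b': at 3
pos 2 'b': at 4
pos 3 'b': at 5
pos 4 'c': at 6
pos 5 'a': at 7  → match P0@[4:5],P1@[0:5]
pos 6 'b': at 19 (fail-walked)
pos 7 'a': at 9 (fail-walked)
pos 8 'd': at 10
pos 9 'b': at 15 (fail-walked)
pos 10 'c': at 16
pos 11 'a': at 17  → match P0@[10:11]
pos 12 'c': at 18  → match P4@[8:12],P5@[9:12]
pos 13 'd': at 8 (fail-walked)  → match P2@[12:13]
pos 14 'a': at 9 (fail-walked)
pos 15 'd': at 10
pos 16 'd': at 11
pos 17 'b': at 12
pos 18 'd': at 13  → match P3@[14:18]
pos 19 'd': at 14 (fail-walked)
pos 20 'd': at 14 (fail-walked)
pos 21 'b': at 15
pos 22 'c': at 16
pos 23 'a': at 17  → match P0@[22:23]
pos 24 'c': at 18  → match P4@[20:24],P5@[21:24]
pos 25 'c': at 1 (fail-walked)
pos 26 'b': at 3
pos 27 'b': at 4
pos 28 'b': at 5
pos 29 'c': at 6
pos 30 'a': at 7  → match P0@[29:30],P1@[25:30]
pos 31 'b': at 19 (fail-walked)
pos 32 'c': at 20
pos 33 'a': at 21  → match P0@[32:33]
pos 34 'c': at 22  → match P5@[31:34]
pos 35 'c': at 1 (fail-walked)
pos 36 'd': at 8  → match P2@[35:36]
pos 37 'd': at 14 (fail-walked)
pos 38 'b': at 15
pos 39 'c': at 16
pos 40 'a': at 17  → match P0@[39:40]

Result: [[5,0],[5,1],[11,0],[12,4],[12,5],[13,2],[18,3],[23,0],[24,4],[24,5],[30,0],[30,1],[33,0],[34,5],[36,2],[40,0]]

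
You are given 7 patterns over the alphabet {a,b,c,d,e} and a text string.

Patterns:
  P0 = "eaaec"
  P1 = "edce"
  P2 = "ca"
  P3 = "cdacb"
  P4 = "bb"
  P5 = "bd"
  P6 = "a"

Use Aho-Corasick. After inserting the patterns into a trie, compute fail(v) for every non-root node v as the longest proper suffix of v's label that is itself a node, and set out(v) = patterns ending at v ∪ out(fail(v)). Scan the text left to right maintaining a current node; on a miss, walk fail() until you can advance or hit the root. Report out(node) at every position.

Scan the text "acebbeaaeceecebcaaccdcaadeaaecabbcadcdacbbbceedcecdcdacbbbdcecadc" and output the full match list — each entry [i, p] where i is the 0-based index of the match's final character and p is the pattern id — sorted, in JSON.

Construct AC machine:
Trie nodes:
  n0 'ε': a→18 b→15 c→9 e→1
  n1 'e': a→2 d→6
  n2 'ea': a→3
  n3 'eaa': e→4
  n4 'eaae': c→5
  n5 'eaaec': ·  ←P0
  n6 'ed': c→7
  n7 'edc': e→8
  n8 'edce': ·  ←P1
  n9 'c': a→10 d→11
  n10 'ca': ·  ←P2
  n11 'cd': a→12
  n12 'cda': c→13
  n13 'cdac': b→14
  n14 'cdacb': ·  ←P3
  n15 'b': b→16 d→17
  n16 'bb': ·  ←P4
  n17 'bd': ·  ←P5
  n18 'a': ·  ←P6

Failure links (BFS by depth):
  fail(1) 'e': from fail(0)=0 chase 'e': 0 ⇒ 0;  out=∅∪out(0)=∅
  fail(9) 'c': from fail(0)=0 chase 'c': 0 ⇒ 0;  out=∅∪out(0)=∅
  fail(15) 'b': from fail(0)=0 chase 'b': 0 ⇒ 0;  out=∅∪out(0)=∅
  fail(18) 'a': from fail(0)=0 chase 'a': 0 ⇒ 0;  out={6}∪out(0)={6}
  fail(2) 'ea': from fail(1)=0 chase 'a': 0 ⇒ 18;  out=∅∪out(18)={6}
  fail(6) 'ed': from fail(1)=0 chase 'd': 0 ⇒ 0;  out=∅∪out(0)=∅
  fail(10) 'ca': from fail(9)=0 chase 'a': 0 ⇒ 18;  out={2}∪out(18)={2,6}
  fail(11) 'cd': from fail(9)=0 chase 'd': 0 ⇒ 0;  out=∅∪out(0)=∅
  fail(16) 'bb': from fail(15)=0 chase 'b': 0 ⇒ 15;  out={4}∪out(15)={4}
  fail(17) 'bd': from fail(15)=0 chase 'd': 0 ⇒ 0;  out={5}∪out(0)={5}
  fail(3) 'eaa': from fail(2)=18 chase 'a': 18→0 ⇒ 18;  out=∅∪out(18)={6}
  fail(7) 'edc': from fail(6)=0 chase 'c': 0 ⇒ 9;  out=∅∪out(9)=∅
  fail(12) 'cda': from fail(11)=0 chase 'a': 0 ⇒ 18;  out=∅∪out(18)={6}
  fail(4) 'eaae': from fail(3)=18 chase 'e': 18→0 ⇒ 1;  out=∅∪out(1)=∅
  fail(8) 'edce': from fail(7)=9 chase 'e': 9→0 ⇒ 1;  out={1}∪out(1)={1}
  fail(13) 'cdac': from fail(12)=18 chase 'c': 18→0 ⇒ 9;  out=∅∪out(9)=∅
  fail(5) 'eaaec': from fail(4)=1 chase 'c': 1→0 ⇒ 9;  out={0}∪out(9)={0}
  fail(14) 'cdacb': from fail(13)=9 chase 'b': 9→0 ⇒ 15;  out={3}∪out(15)={3}

Text stream:
i=0 'a': node 0→18  ** P6@[0:0]
i=1 'c': node 18→9 (fail-walked)
i=2 'e': node 9→1 (fail-walked)
i=3 'b': node 1→15 (fail-walked)
i=4 'b': node 15→16  ** P4@[3:4]
i=5 'e': node 16→1 (fail-walked)
i=6 'a': node 1→2  ** P6@[6:6]
i=7 'a': node 2→3  ** P6@[7:7]
i=8 'e': node 3→4
i=9 'c': node 4→5  ** P0@[5:9]
i=10 'e': node 5→1 (fail-walked)
i=11 'e': node 1→1 (fail-walked)
i=12 'c': node 1→9 (fail-walked)
i=13 'e': node 9→1 (fail-walked)
i=14 'b': node 1→15 (fail-walked)
i=15 'c': node 15→9 (fail-walked)
i=16 'a': node 9→10  ** P2@[15:16],P6@[16:16]
i=17 'a': node 10→18 (fail-walked)  ** P6@[17:17]
i=18 'c': node 18→9 (fail-walked)
i=19 'c': node 9→9 (fail-walked)
i=20 'd': node 9→11
i=21 'c': node 11→9 (fail-walked)
i=22 'a': node 9→10  ** P2@[21:22],P6@[22:22]
i=23 'a': node 10→18 (fail-walked)  ** P6@[23:23]
i=24 'd': node 18→0 (fail-walked)
i=25 'e': node 0→1
i=26 'a': node 1→2  ** P6@[26:26]
i=27 'a': node 2→3  ** P6@[27:27]
i=28 'e': node 3→4
i=29 'c': node 4→5  ** P0@[25:29]
i=30 'a': node 5→10 (fail-walked)  ** P2@[29:30],P6@[30:30]
i=31 'b': node 10→15 (fail-walked)
i=32 'b': node 15→16  ** P4@[31:32]
i=33 'c': node 16→9 (fail-walked)
i=34 'a': node 9→10  ** P2@[33:34],P6@[34:34]
i=35 'd': node 10→0 (fail-walked)
i=36 'c': node 0→9
i=37 'd': node 9→11
i=38 'a': node 11→12  ** P6@[38:38]
i=39 'c': node 12→13
i=40 'b': node 13→14  ** P3@[36:40]
i=41 'b': node 14→16 (fail-walked)  ** P4@[40:41]
i=42 'b': node 16→16 (fail-walked)  ** P4@[41:42]
i=43 'c': node 16→9 (fail-walked)
i=44 'e': node 9→1 (fail-walked)
i=45 'e': node 1→1 (fail-walked)
i=46 'd': node 1→6
i=47 'c': node 6→7
i=48 'e': node 7→8  ** P1@[45:48]
i=49 'c': node 8→9 (fail-walked)
i=50 'd': node 9→11
i=51 'c': node 11→9 (fail-walked)
i=52 'd': node 9→11
i=53 'a': node 11→12  ** P6@[53:53]
i=54 'c': node 12→13
i=55 'b': node 13→14  ** P3@[51:55]
i=56 'b': node 14→16 (fail-walked)  ** P4@[55:56]
i=57 'b': node 16→16 (fail-walked)  ** P4@[56:57]
i=58 'd': node 16→17 (fail-walked)  ** P5@[57:58]
i=59 'c': node 17→9 (fail-walked)
i=60 'e': node 9→1 (fail-walked)
i=61 'c': node 1→9 (fail-walked)
i=62 'a': node 9→10  ** P2@[61:62],P6@[62:62]
i=63 'd': node 10→0 (fail-walked)
i=64 'c': node 0→9

Result: [[0,6],[4,4],[6,6],[7,6],[9,0],[16,2],[16,6],[17,6],[22,2],[22,6],[23,6],[26,6],[27,6],[29,0],[30,2],[30,6],[32,4],[34,2],[34,6],[38,6],[40,3],[41,4],[42,4],[48,1],[53,6],[55,3],[56,4],[57,4],[58,5],[62,2],[62,6]]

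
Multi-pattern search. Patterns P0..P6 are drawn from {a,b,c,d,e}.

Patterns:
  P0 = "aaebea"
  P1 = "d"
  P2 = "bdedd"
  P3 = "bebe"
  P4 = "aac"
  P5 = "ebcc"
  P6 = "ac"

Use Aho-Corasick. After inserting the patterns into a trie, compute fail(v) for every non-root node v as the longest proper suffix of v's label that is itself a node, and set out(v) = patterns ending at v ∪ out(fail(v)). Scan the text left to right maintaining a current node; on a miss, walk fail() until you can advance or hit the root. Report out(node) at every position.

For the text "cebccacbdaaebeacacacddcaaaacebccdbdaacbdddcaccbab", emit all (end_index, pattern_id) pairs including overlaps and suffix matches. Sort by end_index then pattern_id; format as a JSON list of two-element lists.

Build automaton:
Trie nodes:
  0='ε' goto a→1 b→8 d→7 e→17
  1='a' goto a→2 c→21
  2='aa' goto c→16 e→3
  3='aae' goto b→4
  4='aaeb' goto e→5
  5='aaebe' goto a→6
  6='aaebea' goto ·  ←P0
  7='d' goto ·  ←P1
  8='b' goto d→9 e→13
  9='bd' goto e→10
  10='bde' goto d→11
  11='bded' goto d→12
  12='bdedd' goto ·  ←P2
  13='be' goto b→14
  14='beb' goto e→15
  15='bebe' goto ·  ←P3
  16='aac' goto ·  ←P4
  17='e' goto b→18
  18='eb' goto c→19
  19='ebc' goto c→20
  20='ebcc' goto ·  ←P5
  21='ac' goto ·  ←P6

BFS fail/out derivation:
  fail(1) 'a': from fail(0)=0 chase 'a': 0 ⇒ 0;  out=∅∪out(0)=∅
  fail(7) 'd': from fail(0)=0 chase 'd': 0 ⇒ 0;  out={1}∪out(0)={1}
  fail(8) 'b': from fail(0)=0 chase 'b': 0 ⇒ 0;  out=∅∪out(0)=∅
  fail(17) 'e': from fail(0)=0 chase 'e': 0 ⇒ 0;  out=∅∪out(0)=∅
  fail(2) 'aa': from fail(1)=0 chase 'a': 0 ⇒ 1;  out=∅∪out(1)=∅
  fail(9) 'bd': from fail(8)=0 chase 'd': 0 ⇒ 7;  out=∅∪out(7)={1}
  fail(13) 'be': from fail(8)=0 chase 'e': 0 ⇒ 17;  out=∅∪out(17)=∅
  fail(18) 'eb': from fail(17)=0 chase 'b': 0 ⇒ 8;  out=∅∪out(8)=∅
  fail(21) 'ac': from fail(1)=0 chase 'c': 0 ⇒ 0;  out={6}∪out(0)={6}
  fail(3) 'aae': from fail(2)=1 chase 'e': 1→0 ⇒ 17;  out=∅∪out(17)=∅
  fail(10) 'bde': from fail(9)=7 chase 'e': 7→0 ⇒ 17;  out=∅∪out(17)=∅
  fail(14) 'beb': from fail(13)=17 chase 'b': 17 ⇒ 18;  out=∅∪out(18)=∅
  fail(16) 'aac': from fail(2)=1 chase 'c': 1 ⇒ 21;  out={4}∪out(21)={4,6}
  fail(19) 'ebc': from fail(18)=8 chase 'c': 8→0 ⇒ 0;  out=∅∪out(0)=∅
  fail(4) 'aaeb': from fail(3)=17 chase 'b': 17 ⇒ 18;  out=∅∪out(18)=∅
  fail(11) 'bded': from fail(10)=17 chase 'd': 17→0 ⇒ 7;  out=∅∪out(7)={1}
  fail(15) 'bebe': from fail(14)=18 chase 'e': 18→8 ⇒ 13;  out={3}∪out(13)={3}
  fail(20) 'ebcc': from fail(19)=0 chase 'c': 0 ⇒ 0;  out={5}∪out(0)={5}
  fail(5) 'aaebe': from fail(4)=18 chase 'e': 18→8 ⇒ 13;  out=∅∪out(13)=∅
  fail(12) 'bdedd': from fail(11)=7 chase 'd': 7→0 ⇒ 7;  out={2}∪out(7)={1,2}
  fail(6) 'aaebea': from fail(5)=13 chase 'a': 13→17→0 ⇒ 1;  out={0}∪out(1)={0}

Scan:
[0] read 'c'  n0⇒n0
[1] read 'e'  n0⇒n17
[2] read 'b'  n17⇒n18
[3] read 'c'  n18⇒n19
[4] read 'c'  n19⇒n20  emit P5@[1:4]
[5] read 'a'  n20⇒n1 (fail-walked)
[6] read 'c'  n1⇒n21  emit P6@[5:6]
[7] read 'b'  n21⇒n8 (fail-walked)
[8] read 'd'  n8⇒n9  emit P1@[8:8]
[9] read 'a'  n9⇒n1 (fail-walked)
[10] read 'a'  n1⇒n2
[11] read 'e'  n2⇒n3
[12] read 'b'  n3⇒n4
[13] read 'e'  n4⇒n5
[14] read 'a'  n5⇒n6  emit P0@[9:14]
[15] read 'c'  n6⇒n21 (fail-walked)  emit P6@[14:15]
[16] read 'a'  n21⇒n1 (fail-walked)
[17] read 'c'  n1⇒n21  emit P6@[16:17]
[18] read 'a'  n21⇒n1 (fail-walked)
[19] read 'c'  n1⇒n21  emit P6@[18:19]
[20] read 'd'  n21⇒n7 (fail-walked)  emit P1@[20:20]
[21] read 'd'  n7⇒n7 (fail-walked)  emit P1@[21:21]
[22] read 'c'  n7⇒n0 (fail-walked)
[23] read 'a'  n0⇒n1
[24] read 'a'  n1⇒n2
[25] read 'a'  n2⇒n2 (fail-walked)
[26] read 'a'  n2⇒n2 (fail-walked)
[27] read 'c'  n2⇒n16  emit P4@[25:27],P6@[26:27]
[28] read 'e'  n16⇒n17 (fail-walked)
[29] read 'b'  n17⇒n18
[30] read 'c'  n18⇒n19
[31] read 'c'  n19⇒n20  emit P5@[28:31]
[32] read 'd'  n20⇒n7 (fail-walked)  emit P1@[32:32]
[33] read 'b'  n7⇒n8 (fail-walked)
[34] read 'd'  n8⇒n9  emit P1@[34:34]
[35] read 'a'  n9⇒n1 (fail-walked)
[36] read 'a'  n1⇒n2
[37] read 'c'  n2⇒n16  emit P4@[35:37],P6@[36:37]
[38] read 'b'  n16⇒n8 (fail-walked)
[39] read 'd'  n8⇒n9  emit P1@[39:39]
[40] read 'd'  n9⇒n7 (fail-walked)  emit P1@[40:40]
[41] read 'd'  n7⇒n7 (fail-walked)  emit P1@[41:41]
[42] read 'c'  n7⇒n0 (fail-walked)
[43] read 'a'  n0⇒n1
[44] read 'c'  n1⇒n21  emit P6@[43:44]
[45] read 'c'  n21⇒n0 (fail-walked)
[46] read 'b'  n0⇒n8
[47] read 'a'  n8⇒n1 (fail-walked)
[48] read 'b'  n1⇒n8 (fail-walked)

All matches (sorted): [[4,5],[6,6],[8,1],[14,0],[15,6],[17,6],[19,6],[20,1],[21,1],[27,4],[27,6],[31,5],[32,1],[34,1],[37,4],[37,6],[39,1],[40,1],[41,1],[44,6]]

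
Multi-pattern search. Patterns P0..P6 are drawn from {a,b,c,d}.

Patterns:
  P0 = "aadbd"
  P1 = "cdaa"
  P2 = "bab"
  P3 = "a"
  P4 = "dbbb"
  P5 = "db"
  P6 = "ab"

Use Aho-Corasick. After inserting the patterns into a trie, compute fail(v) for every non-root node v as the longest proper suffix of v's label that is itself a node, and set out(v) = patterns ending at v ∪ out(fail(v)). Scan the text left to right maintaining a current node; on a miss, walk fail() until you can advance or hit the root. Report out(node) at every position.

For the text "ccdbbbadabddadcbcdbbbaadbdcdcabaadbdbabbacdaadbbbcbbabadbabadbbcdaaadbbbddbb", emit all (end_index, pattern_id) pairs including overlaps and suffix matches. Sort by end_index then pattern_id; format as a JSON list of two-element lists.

Construct AC machine:
Trie (insert patterns):
  0='ε' goto a→1 b→10 c→6 d→13
  1='a' goto a→2 b→17  ←P3
  2='aa' goto d→3
  3='aad' goto b→4
  4='aadb' goto d→5
  5='aadbd' goto ·  ←P0
  6='c' goto d→7
  7='cd' goto a→8
  8='cda' goto a→9
  9='cdaa' goto ·  ←P1
  10='b' goto a→11
  11='ba' goto b→12
  12='bab' goto ·  ←P2
  13='d' goto b→14
  14='db' goto b→15  ←P5
  15='dbb' goto b→16
  16='dbbb' goto ·  ←P4
  17='ab' goto ·  ←P6

BFS fail/out derivation:
  fail(1) 'a': from fail(0)=0 chase 'a': 0 ⇒ 0;  out={3}∪out(0)={3}
  fail(6) 'c': from fail(0)=0 chase 'c': 0 ⇒ 0;  out=∅∪out(0)=∅
  fail(10) 'b': from fail(0)=0 chase 'b': 0 ⇒ 0;  out=∅∪out(0)=∅
  fail(13) 'd': from fail(0)=0 chase 'd': 0 ⇒ 0;  out=∅∪out(0)=∅
  fail(2) 'aa': from fail(1)=0 chase 'a': 0 ⇒ 1;  out=∅∪out(1)={3}
  fail(7) 'cd': from fail(6)=0 chase 'd': 0 ⇒ 13;  out=∅∪out(13)=∅
  fail(11) 'ba': from fail(10)=0 chase 'a': 0 ⇒ 1;  out=∅∪out(1)={3}
  fail(14) 'db': from fail(13)=0 chase 'b': 0 ⇒ 10;  out={5}∪out(10)={5}
  fail(17) 'ab': from fail(1)=0 chase 'b': 0 ⇒ 10;  out={6}∪out(10)={6}
  fail(3) 'aad': from fail(2)=1 chase 'd': 1→0 ⇒ 13;  out=∅∪out(13)=∅
  fail(8) 'cda': from fail(7)=13 chase 'a': 13→0 ⇒ 1;  out=∅∪out(1)={3}
  fail(12) 'bab': from fail(11)=1 chase 'b': 1 ⇒ 17;  out={2}∪out(17)={2,6}
  fail(15) 'dbb': from fail(14)=10 chase 'b': 10→0 ⇒ 10;  out=∅∪out(10)=∅
  fail(4) 'aadb': from fail(3)=13 chase 'b': 13 ⇒ 14;  out=∅∪out(14)={5}
  fail(9) 'cdaa': from fail(8)=1 chase 'a': 1 ⇒ 2;  out={1}∪out(2)={1,3}
  fail(16) 'dbbb': from fail(15)=10 chase 'b': 10→0 ⇒ 10;  out={4}∪out(10)={4}
  fail(5) 'aadbd': from fail(4)=14 chase 'd': 14→10→0 ⇒ 13;  out={0}∪out(13)={0}

Run:
[0] read 'c'  n0⇒n6
[1] read 'c'  n6⇒n6 ·f
[2] read 'd'  n6⇒n7
[3] read 'b'  n7⇒n14 ·f  → match P5@[2:3]
[4] read 'b'  n14⇒n15
[5] read 'b'  n15⇒n16  → match P4@[2:5]
[6] read 'a'  n16⇒n11 ·f  → match P3@[6:6]
[7] read 'd'  n11⇒n13 ·f
[8] read 'a'  n13⇒n1 ·f  → match P3@[8:8]
[9] read 'b'  n1⇒n17  → match P6@[8:9]
[10] read 'd'  n17⇒n13 ·f
[11] read 'd'  n13⇒n13 ·f
[12] read 'a'  n13⇒n1 ·f  → match P3@[12:12]
[13] read 'd'  n1⇒n13 ·f
[14] read 'c'  n13⇒n6 ·f
[15] read 'b'  n6⇒n10 ·f
[16] read 'c'  n10⇒n6 ·f
[17] read 'd'  n6⇒n7
[18] read 'b'  n7⇒n14 ·f  → match P5@[17:18]
[19] read 'b'  n14⇒n15
[20] read 'b'  n15⇒n16  → match P4@[17:20]
[21] read 'a'  n16⇒n11 ·f  → match P3@[21:21]
[22] read 'a'  n11⇒n2 ·f  → match P3@[22:22]
[23] read 'd'  n2⇒n3
[24] read 'b'  n3⇒n4  → match P5@[23:24]
[25] read 'd'  n4⇒n5  → match P0@[21:25]
[26] read 'c'  n5⇒n6 ·f
[27] read 'd'  n6⇒n7
[28] read 'c'  n7⇒n6 ·f
[29] read 'a'  n6⇒n1 ·f  → match P3@[29:29]
[30] read 'b'  n1⇒n17  → match P6@[29:30]
[31] read 'a'  n17⇒n11 ·f  → match P3@[31:31]
[32] read 'a'  n11⇒n2 ·f  → match P3@[32:32]
[33] read 'd'  n2⇒n3
[34] read 'b'  n3⇒n4  → match P5@[33:34]
[35] read 'd'  n4⇒n5  → match P0@[31:35]
[36] read 'b'  n5⇒n14 ·f  → match P5@[35:36]
[37] read 'a'  n14⇒n11 ·f  → match P3@[37:37]
[38] read 'b'  n11⇒n12  → match P2@[36:38],P6@[37:38]
[39] read 'b'  n12⇒n10 ·f
[40] read 'a'  n10⇒n11  → match P3@[40:40]
[41] read 'c'  n11⇒n6 ·f
[42] read 'd'  n6⇒n7
[43] read 'a'  n7⇒n8  → match P3@[43:43]
[44] read 'a'  n8⇒n9  → match P1@[41:44],P3@[44:44]
[45] read 'd'  n9⇒n3 ·f
[46] read 'b'  n3⇒n4  → match P5@[45:46]
[47] read 'b'  n4⇒n15 ·f
[48] read 'b'  n15⇒n16  → match P4@[45:48]
[49] read 'c'  n16⇒n6 ·f
[50] read 'b'  n6⇒n10 ·f
[51] read 'b'  n10⇒n10 ·f
[52] read 'a'  n10⇒n11  → match P3@[52:52]
[53] read 'b'  n11⇒n12  → match P2@[51:53],P6@[52:53]
[54] read 'a'  n12⇒n11 ·f  → match P3@[54:54]
[55] read 'd'  n11⇒n13 ·f
[56] read 'b'  n13⇒n14  → match P5@[55:56]
[57] read 'a'  n14⇒n11 ·f  → match P3@[57:57]
[58] read 'b'  n11⇒n12  → match P2@[56:58],P6@[57:58]
[59] read 'a'  n12⇒n11 ·f  → match P3@[59:59]
[60] read 'd'  n11⇒n13 ·f
[61] read 'b'  n13⇒n14  → match P5@[60:61]
[62] read 'b'  n14⇒n15
[63] read 'c'  n15⇒n6 ·f
[64] read 'd'  n6⇒n7
[65] read 'a'  n7⇒n8  → match P3@[65:65]
[66] read 'a'  n8⇒n9  → match P1@[63:66],P3@[66:66]
[67] read 'a'  n9⇒n2 ·f  → match P3@[67:67]
[68] read 'd'  n2⇒n3
[69] read 'b'  n3⇒n4  → match P5@[68:69]
[70] read 'b'  n4⇒n15 ·f
[71] read 'b'  n15⇒n16  → match P4@[68:71]
[72] read 'd'  n16⇒n13 ·f
[73] read 'd'  n13⇒n13 ·f
[74] read 'b'  n13⇒n14  → match P5@[73:74]
[75] read 'b'  n14⇒n15

Result: [[3,5],[5,4],[6,3],[8,3],[9,6],[12,3],[18,5],[20,4],[21,3],[22,3],[24,5],[25,0],[29,3],[30,6],[31,3],[32,3],[34,5],[35,0],[36,5],[37,3],[38,2],[38,6],[40,3],[43,3],[44,1],[44,3],[46,5],[48,4],[52,3],[53,2],[53,6],[54,3],[56,5],[57,3],[58,2],[58,6],[59,3],[61,5],[65,3],[66,1],[66,3],[67,3],[69,5],[71,4],[74,5]]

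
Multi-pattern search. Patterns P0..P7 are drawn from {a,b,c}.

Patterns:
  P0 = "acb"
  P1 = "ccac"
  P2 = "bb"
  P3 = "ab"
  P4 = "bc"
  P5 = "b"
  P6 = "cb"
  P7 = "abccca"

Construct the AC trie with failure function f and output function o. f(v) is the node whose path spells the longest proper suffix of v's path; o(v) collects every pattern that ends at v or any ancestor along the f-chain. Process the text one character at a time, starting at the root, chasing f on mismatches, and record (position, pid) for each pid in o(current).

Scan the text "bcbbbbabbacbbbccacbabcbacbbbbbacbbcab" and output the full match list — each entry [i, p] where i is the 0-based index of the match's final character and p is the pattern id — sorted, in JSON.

Construct AC machine:
Trie (insert patterns):
  n0 'ε': a→1 b→8 c→4
  n1 'a': b→10 c→2
  n2 'ac': b→3
  n3 'acb': ·  [P0 ends]
  n4 'c': b→12 c→5
  n5 'cc': a→6
  n6 'cca': c→7
  n7 'ccac': ·  [P1 ends]
  n8 'b': b→9 c→11  [P5 ends]
  n9 'bb': ·  [P2 ends]
  n10 'ab': c→13  [P3 ends]
  n11 'bc': ·  [P4 ends]
  n12 'cb': ·  [P6 ends]
  n13 'abc': c→14
  n14 'abcc': c→15
  n15 'abccc': a→16
  n16 'abccca': ·  [P7 ends]

BFS fail/out derivation:
  fail(1) 'a': from fail(0)=0 chase 'a': 0 ⇒ 0;  out=∅∪out(0)=∅
  fail(4) 'c': from fail(0)=0 chase 'c': 0 ⇒ 0;  out=∅∪out(0)=∅
  fail(8) 'b': from fail(0)=0 chase 'b': 0 ⇒ 0;  out={5}∪out(0)={5}
  fail(2) 'ac': from fail(1)=0 chase 'c': 0 ⇒ 4;  out=∅∪out(4)=∅
  fail(5) 'cc': from fail(4)=0 chase 'c': 0 ⇒ 4;  out=∅∪out(4)=∅
  fail(9) 'bb': from fail(8)=0 chase 'b': 0 ⇒ 8;  out={2}∪out(8)={2,5}
  fail(10) 'ab': from fail(1)=0 chase 'b': 0 ⇒ 8;  out={3}∪out(8)={3,5}
  fail(11) 'bc': from fail(8)=0 chase 'c': 0 ⇒ 4;  out={4}∪out(4)={4}
  fail(12) 'cb': from fail(4)=0 chase 'b': 0 ⇒ 8;  out={6}∪out(8)={5,6}
  fail(3) 'acb': from fail(2)=4 chase 'b': 4 ⇒ 12;  out={0}∪out(12)={0,5,6}
  fail(6) 'cca': from fail(5)=4 chase 'a': 4→0 ⇒ 1;  out=∅∪out(1)=∅
  fail(13) 'abc': from fail(10)=8 chase 'c': 8 ⇒ 11;  out=∅∪out(11)={4}
  fail(7) 'ccac': from fail(6)=1 chase 'c': 1 ⇒ 2;  out={1}∪out(2)={1}
  fail(14) 'abcc': from fail(13)=11 chase 'c': 11→4 ⇒ 5;  out=∅∪out(5)=∅
  fail(15) 'abccc': from fail(14)=5 chase 'c': 5→4 ⇒ 5;  out=∅∪out(5)=∅
  fail(16) 'abccca': from fail(15)=5 chase 'a': 5 ⇒ 6;  out={7}∪out(6)={7}

Text stream:
pos 0 'b': at 8  → match P5@[0:0]
pos 1 'c': at 11  → match P4@[0:1]
pos 2 'b': at 12 (via fail)  → match P5@[2:2],P6@[1:2]
pos 3 'b': at 9 (via fail)  → match P2@[2:3],P5@[3:3]
pos 4 'b': at 9 (via fail)  → match P2@[3:4],P5@[4:4]
pos 5 'b': at 9 (via fail)  → match P2@[4:5],P5@[5:5]
pos 6 'a': at 1 (via fail)
pos 7 'b': at 10  → match P3@[6:7],P5@[7:7]
pos 8 'b': at 9 (via fail)  → match P2@[7:8],P5@[8:8]
pos 9 'a': at 1 (via fail)
pos 10 'c': at 2
pos 11 'b': at 3  → match P0@[9:11],P5@[11:11],P6@[10:11]
pos 12 'b': at 9 (via fail)  → match P2@[11:12],P5@[12:12]
pos 13 'b': at 9 (via fail)  → match P2@[12:13],P5@[13:13]
pos 14 'c': at 11 (via fail)  → match P4@[13:14]
pos 15 'c': at 5 (via fail)
pos 16 'a': at 6
pos 17 'c': at 7  → match P1@[14:17]
pos 18 'b': at 3 (via fail)  → match P0@[16:18],P5@[18:18],P6@[17:18]
pos 19 'a': at 1 (via fail)
pos 20 'b': at 10  → match P3@[19:20],P5@[20:20]
pos 21 'c': at 13  → match P4@[20:21]
pos 22 'b': at 12 (via fail)  → match P5@[22:22],P6@[21:22]
pos 23 'a': at 1 (via fail)
pos 24 'c': at 2
pos 25 'b': at 3  → match P0@[23:25],P5@[25:25],P6@[24:25]
pos 26 'b': at 9 (via fail)  → match P2@[25:26],P5@[26:26]
pos 27 'b': at 9 (via fail)  → match P2@[26:27],P5@[27:27]
pos 28 'b': at 9 (via fail)  → match P2@[27:28],P5@[28:28]
pos 29 'b': at 9 (via fail)  → match P2@[28:29],P5@[29:29]
pos 30 'a': at 1 (via fail)
pos 31 'c': at 2
pos 32 'b': at 3  → match P0@[30:32],P5@[32:32],P6@[31:32]
pos 33 'b': at 9 (via fail)  → match P2@[32:33],P5@[33:33]
pos 34 'c': at 11 (via fail)  → match P4@[33:34]
pos 35 'a': at 1 (via fail)
pos 36 'b': at 10  → match P3@[35:36],P5@[36:36]

Matches: [[0,5],[1,4],[2,5],[2,6],[3,2],[3,5],[4,2],[4,5],[5,2],[5,5],[7,3],[7,5],[8,2],[8,5],[11,0],[11,5],[11,6],[12,2],[12,5],[13,2],[13,5],[14,4],[17,1],[18,0],[18,5],[18,6],[20,3],[20,5],[21,4],[22,5],[22,6],[25,0],[25,5],[25,6],[26,2],[26,5],[27,2],[27,5],[28,2],[28,5],[29,2],[29,5],[32,0],[32,5],[32,6],[33,2],[33,5],[34,4],[36,3],[36,5]]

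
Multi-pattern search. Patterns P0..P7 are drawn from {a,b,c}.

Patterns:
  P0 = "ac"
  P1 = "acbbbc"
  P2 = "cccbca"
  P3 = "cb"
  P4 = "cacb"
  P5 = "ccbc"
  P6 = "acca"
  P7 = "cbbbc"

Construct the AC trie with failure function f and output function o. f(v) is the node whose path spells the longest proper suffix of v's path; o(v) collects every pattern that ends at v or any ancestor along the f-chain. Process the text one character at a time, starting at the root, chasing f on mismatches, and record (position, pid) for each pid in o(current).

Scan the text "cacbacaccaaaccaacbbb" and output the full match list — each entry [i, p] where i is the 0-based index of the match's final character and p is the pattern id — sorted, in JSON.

Build:
Trie (insert patterns):
  0='ε' goto a→1 c→7
  1='a' goto c→2
  2='ac' goto b→3 c→19  ←P0
  3='acb' goto b→4
  4='acbb' goto b→5
  5='acbbb' goto c→6
  6='acbbbc' goto ·  ←P1
  7='c' goto a→14 b→13 c→8
  8='cc' goto b→17 c→9
  9='ccc' goto b→10
  10='cccb' goto c→11
  11='cccbc' goto a→12
  12='cccbca' goto ·  ←P2
  13='cb' goto b→21  ←P3
  14='ca' goto c→15
  15='cac' goto b→16
  16='cacb' goto ·  ←P4
  17='ccb' goto c→18
  18='ccbc' goto ·  ←P5
  19='acc' goto a→20
  20='acca' goto ·  ←P6
  21='cbb' goto b→22
  22='cbbb' goto c→23
  23='cbbbc' goto ·  ←P7

BFS fail/out derivation:
  fail(1) 'a': from fail(0)=0 chase 'a': 0 ⇒ 0;  out=∅∪out(0)=∅
  fail(7) 'c': from fail(0)=0 chase 'c': 0 ⇒ 0;  out=∅∪out(0)=∅
  fail(2) 'ac': from fail(1)=0 chase 'c': 0 ⇒ 7;  out={0}∪out(7)={0}
  fail(8) 'cc': from fail(7)=0 chase 'c': 0 ⇒ 7;  out=∅∪out(7)=∅
  fail(13) 'cb': from fail(7)=0 chase 'b': 0 ⇒ 0;  out={3}∪out(0)={3}
  fail(14) 'ca': from fail(7)=0 chase 'a': 0 ⇒ 1;  out=∅∪out(1)=∅
  fail(3) 'acb': from fail(2)=7 chase 'b': 7 ⇒ 13;  out=∅∪out(13)={3}
  fail(9) 'ccc': from fail(8)=7 chase 'c': 7 ⇒ 8;  out=∅∪out(8)=∅
  fail(15) 'cac': from fail(14)=1 chase 'c': 1 ⇒ 2;  out=∅∪out(2)={0}
  fail(17) 'ccb': from fail(8)=7 chase 'b': 7 ⇒ 13;  out=∅∪out(13)={3}
  fail(19) 'acc': from fail(2)=7 chase 'c': 7 ⇒ 8;  out=∅∪out(8)=∅
  fail(21) 'cbb': from fail(13)=0 chase 'b': 0 ⇒ 0;  out=∅∪out(0)=∅
  fail(4) 'acbb': from fail(3)=13 chase 'b': 13 ⇒ 21;  out=∅∪out(21)=∅
  fail(10) 'cccb': from fail(9)=8 chase 'b': 8 ⇒ 17;  out=∅∪out(17)={3}
  fail(16) 'cacb': from fail(15)=2 chase 'b': 2 ⇒ 3;  out={4}∪out(3)={3,4}
  fail(18) 'ccbc': from fail(17)=13 chase 'c': 13→0 ⇒ 7;  out={5}∪out(7)={5}
  fail(20) 'acca': from fail(19)=8 chase 'a': 8→7 ⇒ 14;  out={6}∪out(14)={6}
  fail(22) 'cbbb': from fail(21)=0 chase 'b': 0 ⇒ 0;  out=∅∪out(0)=∅
  fail(5) 'acbbb': from fail(4)=21 chase 'b': 21 ⇒ 22;  out=∅∪out(22)=∅
  fail(11) 'cccbc': from fail(10)=17 chase 'c': 17 ⇒ 18;  out=∅∪out(18)={5}
  fail(23) 'cbbbc': from fail(22)=0 chase 'c': 0 ⇒ 7;  out={7}∪out(7)={7}
  fail(6) 'acbbbc': from fail(5)=22 chase 'c': 22 ⇒ 23;  out={1}∪out(23)={1,7}
  fail(12) 'cccbca': from fail(11)=18 chase 'a': 18→7 ⇒ 14;  out={2}∪out(14)={2}

Scan:
i=0 'c': node 0→7
i=1 'a': node 7→14
i=2 'c': node 14→15  ** P0@[1:2]
i=3 'b': node 15→16  ** P3@[2:3],P4@[0:3]
i=4 'a': node 16→1 (fail-walked)
i=5 'c': node 1→2  ** P0@[4:5]
i=6 'a': node 2→14 (fail-walked)
i=7 'c': node 14→15  ** P0@[6:7]
i=8 'c': node 15→19 (fail-walked)
i=9 'a': node 19→20  ** P6@[6:9]
i=10 'a': node 20→1 (fail-walked)
i=11 'a': node 1→1 (fail-walked)
i=12 'c': node 1→2  ** P0@[11:12]
i=13 'c': node 2→19
i=14 'a': node 19→20  ** P6@[11:14]
i=15 'a': node 20→1 (fail-walked)
i=16 'c': node 1→2  ** P0@[15:16]
i=17 'b': node 2→3  ** P3@[16:17]
i=18 'b': node 3→4
i=19 'b': node 4→5

All matches (sorted): [[2,0],[3,3],[3,4],[5,0],[7,0],[9,6],[12,0],[14,6],[16,0],[17,3]]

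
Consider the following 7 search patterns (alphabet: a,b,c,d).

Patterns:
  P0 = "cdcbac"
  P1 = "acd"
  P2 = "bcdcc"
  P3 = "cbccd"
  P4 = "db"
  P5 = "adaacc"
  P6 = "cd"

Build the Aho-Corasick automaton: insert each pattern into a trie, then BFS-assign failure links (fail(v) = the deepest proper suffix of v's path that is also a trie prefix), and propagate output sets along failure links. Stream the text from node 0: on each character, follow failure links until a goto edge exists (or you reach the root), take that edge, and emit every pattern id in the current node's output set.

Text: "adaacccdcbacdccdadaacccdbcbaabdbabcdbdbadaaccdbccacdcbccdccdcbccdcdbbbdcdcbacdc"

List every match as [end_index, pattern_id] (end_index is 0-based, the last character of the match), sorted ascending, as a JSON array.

Build automaton:
Trie nodes:
  0='ε' goto a→7 b→10 c→1 d→19
  1='c' goto b→15 d→2
  2='cd' goto c→3  ←P6
  3='cdc' goto b→4
  4='cdcb' goto a→5
  5='cdcba' goto c→6
  6='cdcbac' goto ·  ←P0
  7='a' goto c→8 d→21
  8='ac' goto d→9
  9='acd' goto ·  ←P1
  10='b' goto c→11
  11='bc' goto d→12
  12='bcd' goto c→13
  13='bcdc' goto c→14
  14='bcdcc' goto ·  ←P2
  15='cb' goto c→16
  16='cbc' goto c→17
  17='cbcc' goto d→18
  18='cbccd' goto ·  ←P3
  19='d' goto b→20
  20='db' goto ·  ←P4
  21='ad' goto a→22
  22='ada' goto a→23
  23='adaa' goto c→24
  24='adaac' goto c→25
  25='adaacc' goto ·  ←P5

BFS fail/out derivation:
  fail(1) 'c': from fail(0)=0 chase 'c': 0 ⇒ 0;  out=∅∪out(0)=∅
  fail(7) 'a': from fail(0)=0 chase 'a': 0 ⇒ 0;  out=∅∪out(0)=∅
  fail(10) 'b': from fail(0)=0 chase 'b': 0 ⇒ 0;  out=∅∪out(0)=∅
  fail(19) 'd': from fail(0)=0 chase 'd': 0 ⇒ 0;  out=∅∪out(0)=∅
  fail(2) 'cd': from fail(1)=0 chase 'd': 0 ⇒ 19;  out={6}∪out(19)={6}
  fail(8) 'ac': from fail(7)=0 chase 'c': 0 ⇒ 1;  out=∅∪out(1)=∅
  fail(11) 'bc': from fail(10)=0 chase 'c': 0 ⇒ 1;  out=∅∪out(1)=∅
  fail(15) 'cb': from fail(1)=0 chase 'b': 0 ⇒ 10;  out=∅∪out(10)=∅
  fail(20) 'db': from fail(19)=0 chase 'b': 0 ⇒ 10;  out={4}∪out(10)={4}
  fail(21) 'ad': from fail(7)=0 chase 'd': 0 ⇒ 19;  out=∅∪out(19)=∅
  fail(3) 'cdc': from fail(2)=19 chase 'c': 19→0 ⇒ 1;  out=∅∪out(1)=∅
  fail(9) 'acd': from fail(8)=1 chase 'd': 1 ⇒ 2;  out={1}∪out(2)={1,6}
  fail(12) 'bcd': from fail(11)=1 chase 'd': 1 ⇒ 2;  out=∅∪out(2)={6}
  fail(16) 'cbc': from fail(15)=10 chase 'c': 10 ⇒ 11;  out=∅∪out(11)=∅
  fail(22) 'ada': from fail(21)=19 chase 'a': 19→0 ⇒ 7;  out=∅∪out(7)=∅
  fail(4) 'cdcb': from fail(3)=1 chase 'b': 1 ⇒ 15;  out=∅∪out(15)=∅
  fail(13) 'bcdc': from fail(12)=2 chase 'c': 2 ⇒ 3;  out=∅∪out(3)=∅
  fail(17) 'cbcc': from fail(16)=11 chase 'c': 11→1→0 ⇒ 1;  out=∅∪out(1)=∅
  fail(23) 'adaa': from fail(22)=7 chase 'a': 7→0 ⇒ 7;  out=∅∪out(7)=∅
  fail(5) 'cdcba': from fail(4)=15 chase 'a': 15→10→0 ⇒ 7;  out=∅∪out(7)=∅
  fail(14) 'bcdcc': from fail(13)=3 chase 'c': 3→1→0 ⇒ 1;  out={2}∪out(1)={2}
  fail(18) 'cbccd': from fail(17)=1 chase 'd': 1 ⇒ 2;  out={3}∪out(2)={3,6}
  fail(24) 'adaac': from fail(23)=7 chase 'c': 7 ⇒ 8;  out=∅∪out(8)=∅
  fail(6) 'cdcbac': from fail(5)=7 chase 'c': 7 ⇒ 8;  out={0}∪out(8)={0}
  fail(25) 'adaacc': from fail(24)=8 chase 'c': 8→1→0 ⇒ 1;  out={5}∪out(1)={5}

Run:
i=0 'a': node 0→7
i=1 'd': node 7→21
i=2 'a': node 21→22
i=3 'a': node 22→23
i=4 'c': node 23→24
i=5 'c': node 24→25  ** P5@[0:5]
i=6 'c': node 25→1 (fail-walked)
i=7 'd': node 1→2  ** P6@[6:7]
i=8 'c': node 2→3
i=9 'b': node 3→4
i=10 'a': node 4→5
i=11 'c': node 5→6  ** P0@[6:11]
i=12 'd': node 6→9 (fail-walked)  ** P1@[10:12],P6@[11:12]
i=13 'c': node 9→3 (fail-walked)
i=14 'c': node 3→1 (fail-walked)
i=15 'd': node 1→2  ** P6@[14:15]
i=16 'a': node 2→7 (fail-walked)
i=17 'd': node 7→21
i=18 'a': node 21→22
i=19 'a': node 22→23
i=20 'c': node 23→24
i=21 'c': node 24→25  ** P5@[16:21]
i=22 'c': node 25→1 (fail-walked)
i=23 'd': node 1→2  ** P6@[22:23]
i=24 'b': node 2→20 (fail-walked)  ** P4@[23:24]
i=25 'c': node 20→11 (fail-walked)
i=26 'b': node 11→15 (fail-walked)
i=27 'a': node 15→7 (fail-walked)
i=28 'a': node 7→7 (fail-walked)
i=29 'b': node 7→10 (fail-walked)
i=30 'd': node 10→19 (fail-walked)
i=31 'b': node 19→20  ** P4@[30:31]
i=32 'a': node 20→7 (fail-walked)
i=33 'b': node 7→10 (fail-walked)
i=34 'c': node 10→11
i=35 'd': node 11→12  ** P6@[34:35]
i=36 'b': node 12→20 (fail-walked)  ** P4@[35:36]
i=37 'd': node 20→19 (fail-walked)
i=38 'b': node 19→20  ** P4@[37:38]
i=39 'a': node 20→7 (fail-walked)
i=40 'd': node 7→21
i=41 'a': node 21→22
i=42 'a': node 22→23
i=43 'c': node 23→24
i=44 'c': node 24→25  ** P5@[39:44]
i=45 'd': node 25→2 (fail-walked)  ** P6@[44:45]
i=46 'b': node 2→20 (fail-walked)  ** P4@[45:46]
i=47 'c': node 20→11 (fail-walked)
i=48 'c': node 11→1 (fail-walked)
i=49 'a': node 1→7 (fail-walked)
i=50 'c': node 7→8
i=51 'd': node 8→9  ** P1@[49:51],P6@[50:51]
i=52 'c': node 9→3 (fail-walked)
i=53 'b': node 3→4
i=54 'c': node 4→16 (fail-walked)
i=55 'c': node 16→17
i=56 'd': node 17→18  ** P3@[52:56],P6@[55:56]
i=57 'c': node 18→3 (fail-walked)
i=58 'c': node 3→1 (fail-walked)
i=59 'd': node 1→2  ** P6@[58:59]
i=60 'c': node 2→3
i=61 'b': node 3→4
i=62 'c': node 4→16 (fail-walked)
i=63 'c': node 16→17
i=64 'd': node 17→18  ** P3@[60:64],P6@[63:64]
i=65 'c': node 18→3 (fail-walked)
i=66 'd': node 3→2 (fail-walked)  ** P6@[65:66]
i=67 'b': node 2→20 (fail-walked)  ** P4@[66:67]
i=68 'b': node 20→10 (fail-walked)
i=69 'b': node 10→10 (fail-walked)
i=70 'd': node 10→19 (fail-walked)
i=71 'c': node 19→1 (fail-walked)
i=72 'd': node 1→2  ** P6@[71:72]
i=73 'c': node 2→3
i=74 'b': node 3→4
i=75 'a': node 4→5
i=76 'c': node 5→6  ** P0@[71:76]
i=77 'd': node 6→9 (fail-walked)  ** P1@[75:77],P6@[76:77]
i=78 'c': node 9→3 (fail-walked)

Matches: [[5,5],[7,6],[11,0],[12,1],[12,6],[15,6],[21,5],[23,6],[24,4],[31,4],[35,6],[36,4],[38,4],[44,5],[45,6],[46,4],[51,1],[51,6],[56,3],[56,6],[59,6],[64,3],[64,6],[66,6],[67,4],[72,6],[76,0],[77,1],[77,6]]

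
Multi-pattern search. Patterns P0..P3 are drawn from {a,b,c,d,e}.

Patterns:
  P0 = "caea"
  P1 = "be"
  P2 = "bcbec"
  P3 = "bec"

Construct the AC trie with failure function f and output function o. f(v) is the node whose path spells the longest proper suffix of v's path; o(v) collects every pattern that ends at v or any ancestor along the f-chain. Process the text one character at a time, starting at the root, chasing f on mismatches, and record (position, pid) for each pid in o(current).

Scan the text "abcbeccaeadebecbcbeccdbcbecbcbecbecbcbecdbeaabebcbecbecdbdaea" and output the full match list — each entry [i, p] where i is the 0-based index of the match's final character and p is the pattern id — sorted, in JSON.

Build:
Trie nodes:
  0='ε' goto b→5 c→1
  1='c' goto a→2
  2='ca' goto e→3
  3='cae' goto a→4
  4='caea' goto ·  ←P0
  5='b' goto c→7 e→6
  6='be' goto c→11  ←P1
  7='bc' goto b→8
  8='bcb' goto e→9
  9='bcbe' goto c→10
  10='bcbec' goto ·  ←P2
  11='bec' goto ·  ←P3

BFS fail/out derivation:
  fail(1) 'c': from fail(0)=0 chase 'c': 0 ⇒ 0;  out=∅∪out(0)=∅
  fail(5) 'b': from fail(0)=0 chase 'b': 0 ⇒ 0;  out=∅∪out(0)=∅
  fail(2) 'ca': from fail(1)=0 chase 'a': 0 ⇒ 0;  out=∅∪out(0)=∅
  fail(6) 'be': from fail(5)=0 chase 'e': 0 ⇒ 0;  out={1}∪out(0)={1}
  fail(7) 'bc': from fail(5)=0 chase 'c': 0 ⇒ 1;  out=∅∪out(1)=∅
  fail(3) 'cae': from fail(2)=0 chase 'e': 0 ⇒ 0;  out=∅∪out(0)=∅
  fail(8) 'bcb': from fail(7)=1 chase 'b': 1→0 ⇒ 5;  out=∅∪out(5)=∅
  fail(11) 'bec': from fail(6)=0 chase 'c': 0 ⇒ 1;  out={3}∪out(1)={3}
  fail(4) 'caea': from fail(3)=0 chase 'a': 0 ⇒ 0;  out={0}∪out(0)={0}
  fail(9) 'bcbe': from fail(8)=5 chase 'e': 5 ⇒ 6;  out=∅∪out(6)={1}
  fail(10) 'bcbec': from fail(9)=6 chase 'c': 6 ⇒ 11;  out={2}∪out(11)={2,3}

Text stream:
i=0 'a': node 0→0
i=1 'b': node 0→5
i=2 'c': node 5→7
i=3 'b': node 7→8
i=4 'e': node 8→9  → match P1@[3:4]
i=5 'c': node 9→10  → match P2@[1:5],P3@[3:5]
i=6 'c': node 10→1 ·f
i=7 'a': node 1→2
i=8 'e': node 2→3
i=9 'a': node 3→4  → match P0@[6:9]
i=10 'd': node 4→0 ·f
i=11 'e': node 0→0
i=12 'b': node 0→5
i=13 'e': node 5→6  → match P1@[12:13]
i=14 'c': node 6→11  → match P3@[12:14]
i=15 'b': node 11→5 ·f
i=16 'c': node 5→7
i=17 'b': node 7→8
i=18 'e': node 8→9  → match P1@[17:18]
i=19 'c': node 9→10  → match P2@[15:19],P3@[17:19]
i=20 'c': node 10→1 ·f
i=21 'd': node 1→0 ·f
i=22 'b': node 0→5
i=23 'c': node 5→7
i=24 'b': node 7→8
i=25 'e': node 8→9  → match P1@[24:25]
i=26 'c': node 9→10  → match P2@[22:26],P3@[24:26]
i=27 'b': node 10→5 ·f
i=28 'c': node 5→7
i=29 'b': node 7→8
i=30 'e': node 8→9  → match P1@[29:30]
i=31 'c': node 9→10  → match P2@[27:31],P3@[29:31]
i=32 'b': node 10→5 ·f
i=33 'e': node 5→6  → match P1@[32:33]
i=34 'c': node 6→11  → match P3@[32:34]
i=35 'b': node 11→5 ·f
i=36 'c': node 5→7
i=37 'b': node 7→8
i=38 'e': node 8→9  → match P1@[37:38]
i=39 'c': node 9→10  → match P2@[35:39],P3@[37:39]
i=40 'd': node 10→0 ·f
i=41 'b': node 0→5
i=42 'e': node 5→6  → match P1@[41:42]
i=43 'a': node 6→0 ·f
i=44 'a': node 0→0
i=45 'b': node 0→5
i=46 'e': node 5→6  → match P1@[45:46]
i=47 'b': node 6→5 ·f
i=48 'c': node 5→7
i=49 'b': node 7→8
i=50 'e': node 8→9  → match P1@[49:50]
i=51 'c': node 9→10  → match P2@[47:51],P3@[49:51]
i=52 'b': node 10→5 ·f
i=53 'e': node 5→6  → match P1@[52:53]
i=54 'c': node 6→11  → match P3@[52:54]
i=55 'd': node 11→0 ·f
i=56 'b': node 0→5
i=57 'd': node 5→0 ·f
i=58 'a': node 0→0
i=59 'e': node 0→0
i=60 'a': node 0→0

All matches (sorted): [[4,1],[5,2],[5,3],[9,0],[13,1],[14,3],[18,1],[19,2],[19,3],[25,1],[26,2],[26,3],[30,1],[31,2],[31,3],[33,1],[34,3],[38,1],[39,2],[39,3],[42,1],[46,1],[50,1],[51,2],[51,3],[53,1],[54,3]]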